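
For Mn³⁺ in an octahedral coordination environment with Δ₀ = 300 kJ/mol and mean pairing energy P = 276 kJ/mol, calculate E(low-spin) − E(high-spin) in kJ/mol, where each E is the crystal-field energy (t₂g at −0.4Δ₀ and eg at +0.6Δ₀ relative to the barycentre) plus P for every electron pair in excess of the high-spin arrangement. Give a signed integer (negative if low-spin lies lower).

Group 7 minus oxidation state +3 gives a d⁴ configuration for Mn³⁺.
High-spin: t₂g³ eg¹, CFSE = -0.6Δ₀ = -180 kJ/mol.
For low-spin the configuration is t₂g⁴ eg⁰: orbital energy -1.6 × 300 = -480 kJ/mol, and 1 additional pair relative to high-spin adds 276 kJ/mol, giving -204 kJ/mol.
E(LS) − E(HS) = -204 − (-180) = -24 kJ/mol.

-24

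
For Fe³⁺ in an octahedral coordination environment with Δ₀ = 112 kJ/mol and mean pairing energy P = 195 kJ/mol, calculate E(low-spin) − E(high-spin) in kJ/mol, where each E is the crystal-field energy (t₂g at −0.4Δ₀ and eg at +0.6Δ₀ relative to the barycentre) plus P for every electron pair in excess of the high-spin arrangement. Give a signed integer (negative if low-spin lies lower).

166

Fe is in group 8, so Fe³⁺ is d⁵ (8 − 3 = 5).
In the high-spin limit (t₂g³ eg²) the orbital term is 0.0Δ₀ = 0 kJ/mol, with no excess pairing.
Low-spin: t₂g⁵ eg⁰, orbital CFSE = -2.0Δ₀ = -224 kJ/mol; plus 2 excess pairs × P = +390 kJ/mol; total 166 kJ/mol.
Thus E(LS) − E(HS) = 166 kJ/mol.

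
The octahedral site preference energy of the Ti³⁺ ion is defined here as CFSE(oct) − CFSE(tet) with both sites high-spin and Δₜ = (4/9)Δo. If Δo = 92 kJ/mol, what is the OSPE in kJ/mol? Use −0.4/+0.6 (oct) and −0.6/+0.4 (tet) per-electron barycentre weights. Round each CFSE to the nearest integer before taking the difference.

Ti sits in group 4; removing 3 electrons leaves Ti³⁺ with 4 − 3 = 1 d electrons.
In an octahedral site d¹ (HS) is t2g^1 e_g^0, giving CFSE(oct) = -0.4Δo = -37 kJ/mol.
In a tetrahedral site the filling is e^1 t2^0: CFSE(tet) = -0.6Δₜ = -0.6 × (4/9)(92) = -25 kJ/mol.
OSPE = -37 − (-25) = -12 kJ/mol.

-12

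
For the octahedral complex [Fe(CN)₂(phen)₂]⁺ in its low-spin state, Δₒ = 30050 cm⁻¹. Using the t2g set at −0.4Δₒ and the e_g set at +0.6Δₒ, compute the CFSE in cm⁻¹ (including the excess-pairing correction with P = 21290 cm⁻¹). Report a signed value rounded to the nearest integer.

Ligand charges: 2×(-1) from CN⁻ and 2×(+0) from phen sum to -2; with overall charge +1, Fe is +3.
Fe³⁺: group 8, so d-count = 8 − 3 = 5.
The d⁵ electrons fill as t2g^5 e_g^0.
Orbital CFSE = 5(-0.4) + 0(0.6) = -2.0Δₒ = -2.0 × 30050 = -60100 cm⁻¹.
Pairing penalty: 2 pairs vs 0 in the high-spin reference → 2 extra × P = 42580 cm⁻¹.
Overall CFSE = -60100 + 42580 = -17520 cm⁻¹.

-17520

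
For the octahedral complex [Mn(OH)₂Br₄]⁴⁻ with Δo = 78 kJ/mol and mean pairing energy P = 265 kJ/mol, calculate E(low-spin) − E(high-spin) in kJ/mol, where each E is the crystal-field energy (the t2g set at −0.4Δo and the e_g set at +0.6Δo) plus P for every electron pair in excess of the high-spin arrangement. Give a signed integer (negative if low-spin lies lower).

Ligand charges: 2×(-1) from OH⁻ and 4×(-1) from Br⁻ sum to -6; with overall charge -4, Mn is +2.
Mn is in group 7, so Mn²⁺ is d⁵ (7 − 2 = 5).
In the high-spin limit (t2g^3 e_g^2) the orbital term is 0.0Δo = 0 kJ/mol, with no excess pairing.
Low-spin: t2g^5 e_g^0, orbital CFSE = -2.0Δo = -156 kJ/mol; plus 2 excess pairs × P = +530 kJ/mol; total 374 kJ/mol.
The difference is 374 − (0) = 374 kJ/mol, so high-spin lies lower.

374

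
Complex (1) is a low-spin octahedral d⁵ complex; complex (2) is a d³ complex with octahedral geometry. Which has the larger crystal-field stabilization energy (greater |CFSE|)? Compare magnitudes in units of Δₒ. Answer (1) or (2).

(1)

(1): t2g^5 e_g^0, CFSE = -2.0Δₒ.
(2): For octahedral d³ the high- and low-spin configurations coincide; t2g^3 e_g^0, CFSE = -1.2Δₒ.
So (1) has the larger |CFSE|.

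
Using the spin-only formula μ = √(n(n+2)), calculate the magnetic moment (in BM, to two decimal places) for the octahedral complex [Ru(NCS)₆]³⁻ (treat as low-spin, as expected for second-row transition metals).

1.73 BM

Each NCS⁻ contributes -1; 6 × (-1) = -6. With overall charge -3, Ru is in the +3 oxidation state.
Ru³⁺: group 8, so d-count = 8 − 3 = 5.
Configuration: t₂g⁵ eg⁰ → 1 unpaired electron.
μ(spin-only) = √[1(1+2)] = √3 ≈ 1.73 BM.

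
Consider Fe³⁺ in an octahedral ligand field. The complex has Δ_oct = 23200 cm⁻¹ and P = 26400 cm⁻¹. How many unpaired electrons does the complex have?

Fe³⁺: group 8, so d-count = 8 − 3 = 5.
With Δ_oct < P the complex is high-spin.
Filling d⁵ accordingly: t₂g³ eg².
Unpaired electrons: 5.

5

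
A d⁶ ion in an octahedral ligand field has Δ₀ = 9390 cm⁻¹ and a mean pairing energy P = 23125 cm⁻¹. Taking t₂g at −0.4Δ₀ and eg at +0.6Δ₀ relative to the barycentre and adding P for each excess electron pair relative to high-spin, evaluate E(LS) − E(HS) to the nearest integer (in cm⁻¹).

High-spin: t₂g⁴ eg², CFSE = -0.4Δ₀ = -3756 cm⁻¹.
Low-spin t₂g⁶ eg⁰ gives -2.4Δ₀ = -22536 cm⁻¹, but forming 2 extra pairs costs 2P = 46250 cm⁻¹, so E(LS) = -22536 + 46250 = 23714 cm⁻¹.
Thus E(LS) − E(HS) = 27470 cm⁻¹.

27470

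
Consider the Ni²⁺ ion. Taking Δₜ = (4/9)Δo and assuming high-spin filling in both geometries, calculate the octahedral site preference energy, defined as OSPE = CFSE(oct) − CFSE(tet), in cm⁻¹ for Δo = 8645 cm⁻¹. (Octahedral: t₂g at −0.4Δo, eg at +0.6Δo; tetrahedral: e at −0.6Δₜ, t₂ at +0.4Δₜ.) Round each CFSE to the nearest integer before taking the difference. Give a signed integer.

Ni sits in group 10; removing 2 electrons leaves Ni²⁺ with 10 − 2 = 8 d electrons.
Octahedral (high-spin): t₂g⁶ eg², CFSE = 6(−0.4) + 2(+0.6) = -1.2Δo = -1.2 × 8645 = -10374 cm⁻¹.
Tetrahedral e⁴ t₂⁴ gives -0.8Δₜ = -0.8 × (4/9) × 8645 = -3074 cm⁻¹.
OSPE = CFSE(oct) − CFSE(tet) = -10374 − (-3074) = -7300 cm⁻¹.

-7300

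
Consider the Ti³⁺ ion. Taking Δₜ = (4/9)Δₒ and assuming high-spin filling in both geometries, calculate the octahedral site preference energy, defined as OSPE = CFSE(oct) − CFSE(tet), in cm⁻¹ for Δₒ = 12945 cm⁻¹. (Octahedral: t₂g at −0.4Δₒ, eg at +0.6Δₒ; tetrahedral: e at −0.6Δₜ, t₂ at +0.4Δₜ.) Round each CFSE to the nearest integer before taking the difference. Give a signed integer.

Ti is in group 4, so Ti³⁺ is d¹ (4 − 3 = 1).
Octahedral high-spin t₂g¹ eg⁰: CFSE = -0.4 × 12945 = -5178 cm⁻¹.
Tetrahedral e¹ t₂⁰ gives -0.6Δₜ = -0.6 × (4/9) × 12945 = -3452 cm⁻¹.
Subtracting, OSPE = -5178 − (-3452) = -1726 cm⁻¹.

-1726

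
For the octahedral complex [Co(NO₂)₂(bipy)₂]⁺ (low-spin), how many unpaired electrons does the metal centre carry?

0

Ligand charges: 2×(-1) from NO₂⁻ and 2×(+0) from bipy sum to -2; with overall charge +1, Co is +3.
Co is in group 9, so Co³⁺ is d⁶ (9 − 3 = 6).
Configuration: t₂g⁶ eg⁰, giving 0 unpaired electrons.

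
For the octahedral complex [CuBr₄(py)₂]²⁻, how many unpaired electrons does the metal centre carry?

Ligand charges: 4×(-1) from Br⁻ and 2×(+0) from py sum to -4; with overall charge -2, Cu is +2.
Cu is in group 11, so Cu²⁺ is d⁹ (11 − 2 = 9).
Configuration: t₂g⁶ eg³, giving 1 unpaired electron.

1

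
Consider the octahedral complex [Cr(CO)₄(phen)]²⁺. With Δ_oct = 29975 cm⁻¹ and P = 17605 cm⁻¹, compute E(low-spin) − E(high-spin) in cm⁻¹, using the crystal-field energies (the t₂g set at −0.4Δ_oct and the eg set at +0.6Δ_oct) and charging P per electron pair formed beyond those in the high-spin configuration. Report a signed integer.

-12370

Ligand charges: 4×(+0) from CO and 1×(+0) from phen sum to +0; with overall charge +2, Cr is +2.
Cr²⁺: group 6, so d-count = 6 − 2 = 4.
High-spin: t₂g³ eg¹, CFSE = -0.6Δ_oct = -17985 cm⁻¹.
Low-spin: t₂g⁴ eg⁰, orbital CFSE = -1.6Δ_oct = -47960 cm⁻¹; plus 1 excess pair × P = +17605 cm⁻¹; total -30355 cm⁻¹.
Thus E(LS) − E(HS) = -12370 cm⁻¹.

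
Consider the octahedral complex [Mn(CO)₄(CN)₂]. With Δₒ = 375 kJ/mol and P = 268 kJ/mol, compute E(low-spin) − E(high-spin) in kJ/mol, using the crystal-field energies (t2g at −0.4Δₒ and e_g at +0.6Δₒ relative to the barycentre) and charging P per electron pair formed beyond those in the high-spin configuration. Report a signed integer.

Ligand charges: 4×(+0) from CO and 2×(-1) from CN⁻ sum to -2; with overall charge +0, Mn is +2.
Mn²⁺: group 7, so d-count = 7 − 2 = 5.
High-spin: t2g^3 e_g^2, CFSE = 0.0Δₒ = 0 kJ/mol.
For low-spin the configuration is t2g^5 e_g^0: orbital energy -2.0 × 375 = -750 kJ/mol, and 2 additional pairs relative to high-spin add 536 kJ/mol, giving -214 kJ/mol.
E(LS) − E(HS) = -214 − (0) = -214 kJ/mol.

-214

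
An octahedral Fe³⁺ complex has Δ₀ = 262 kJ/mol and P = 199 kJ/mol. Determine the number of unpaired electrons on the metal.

1

Group 8 minus oxidation state +3 gives a d⁵ configuration for Fe³⁺.
Δ₀ > P, so pairing is preferred: the ground state is low-spin.
Filling d⁵ accordingly: t₂g⁵ eg⁰.
Unpaired electrons: 1.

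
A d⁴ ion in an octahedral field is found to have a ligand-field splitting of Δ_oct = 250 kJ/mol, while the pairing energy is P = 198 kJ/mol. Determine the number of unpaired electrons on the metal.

2

Since Δ_oct = 250 kJ/mol > P = 198 kJ/mol, the complex adopts the low-spin configuration.
Configuration: t2g^4 e_g^0.
Unpaired electrons: 2.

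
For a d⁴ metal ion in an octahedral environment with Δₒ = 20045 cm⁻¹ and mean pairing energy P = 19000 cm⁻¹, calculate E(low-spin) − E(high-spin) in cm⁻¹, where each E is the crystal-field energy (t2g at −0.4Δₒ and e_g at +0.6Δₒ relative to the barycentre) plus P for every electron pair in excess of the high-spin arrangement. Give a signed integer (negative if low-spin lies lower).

In the high-spin limit (t2g^3 e_g^1) the orbital term is -0.6Δₒ = -12027 cm⁻¹, with no excess pairing.
Low-spin: t2g^4 e_g^0, orbital CFSE = -1.6Δₒ = -32072 cm⁻¹; plus 1 excess pair × P = +19000 cm⁻¹; total -13072 cm⁻¹.
E(LS) − E(HS) = -13072 − (-12027) = -1045 cm⁻¹.

-1045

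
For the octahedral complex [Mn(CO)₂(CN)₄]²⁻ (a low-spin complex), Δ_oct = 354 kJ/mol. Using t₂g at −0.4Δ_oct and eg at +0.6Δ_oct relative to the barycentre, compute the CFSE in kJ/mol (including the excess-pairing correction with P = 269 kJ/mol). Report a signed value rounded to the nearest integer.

Ligand charges: 2×(+0) from CO and 4×(-1) from CN⁻ sum to -4; with overall charge -2, Mn is +2.
Mn²⁺: group 7, so d-count = 7 − 2 = 5.
Configuration: t₂g⁵ eg⁰.
The orbital stabilization is -2.0Δ_oct = -2.0 × 354 = -708 kJ/mol.
Relative to high-spin t₂g³ eg² (0 paired), the low-spin configuration has 2 additional pairs, contributing +2 × 269 = +538 kJ/mol.
Net CFSE = -708 + 538 = -170 kJ/mol.

-170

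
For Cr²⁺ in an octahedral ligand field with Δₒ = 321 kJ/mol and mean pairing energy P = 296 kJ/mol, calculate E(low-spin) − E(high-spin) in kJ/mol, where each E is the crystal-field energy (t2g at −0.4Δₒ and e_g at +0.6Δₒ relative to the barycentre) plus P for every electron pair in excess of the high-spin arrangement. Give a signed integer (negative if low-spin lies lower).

Cr²⁺: group 6, so d-count = 6 − 2 = 4.
High-spin: t2g^3 e_g^1, CFSE = -0.6Δₒ = -193 kJ/mol.
Low-spin t2g^4 e_g^0 gives -1.6Δₒ = -514 kJ/mol, but forming 1 extra pair costs 1P = 296 kJ/mol, so E(LS) = -514 + 296 = -218 kJ/mol.
E(LS) − E(HS) = -218 − (-193) = -25 kJ/mol.

-25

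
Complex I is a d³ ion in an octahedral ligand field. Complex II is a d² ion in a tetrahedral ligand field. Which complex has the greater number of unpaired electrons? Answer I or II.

I

I: t₂g³ eg⁰ → 3 unpaired.
II: Tetrahedral fields are weak (Δₜ ≈ 4/9 Δₒ), so electrons fill high-spin; e^2 t2^0 → 2 unpaired.
So I has more unpaired electrons.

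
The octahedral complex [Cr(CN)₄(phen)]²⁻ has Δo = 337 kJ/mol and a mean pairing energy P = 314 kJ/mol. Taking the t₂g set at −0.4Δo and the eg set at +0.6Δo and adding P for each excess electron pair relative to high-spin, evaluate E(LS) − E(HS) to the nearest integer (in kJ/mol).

-23

Ligand charges: 4×(-1) from CN⁻ and 1×(+0) from phen sum to -4; with overall charge -2, Cr is +2.
Cr²⁺: group 6, so d-count = 6 − 2 = 4.
High-spin: t₂g³ eg¹, CFSE = -0.6Δo = -202 kJ/mol.
Low-spin t₂g⁴ eg⁰ gives -1.6Δo = -539 kJ/mol, but forming 1 extra pair costs 1P = 314 kJ/mol, so E(LS) = -539 + 314 = -225 kJ/mol.
Thus E(LS) − E(HS) = -23 kJ/mol.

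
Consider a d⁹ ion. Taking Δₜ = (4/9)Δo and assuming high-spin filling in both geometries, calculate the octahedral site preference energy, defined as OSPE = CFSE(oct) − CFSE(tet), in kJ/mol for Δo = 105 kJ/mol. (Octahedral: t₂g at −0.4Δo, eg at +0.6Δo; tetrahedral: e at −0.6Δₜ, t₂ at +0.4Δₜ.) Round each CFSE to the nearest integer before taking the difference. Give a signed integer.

In an octahedral site d⁹ (HS) is t₂g⁶ eg³, giving CFSE(oct) = -0.6Δo = -63 kJ/mol.
Tetrahedral e⁴ t₂⁵ gives -0.4Δₜ = -0.4 × (4/9) × 105 = -19 kJ/mol.
OSPE = -63 − (-19) = -44 kJ/mol.

-44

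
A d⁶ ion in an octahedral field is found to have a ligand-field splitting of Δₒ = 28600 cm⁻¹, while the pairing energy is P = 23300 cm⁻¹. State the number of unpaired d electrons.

Here Δₒ > P (28600 > 23300), so the low-spin state is favoured.
Filling d⁶ accordingly: t2g^6 e_g^0.
Unpaired electrons: 0.

0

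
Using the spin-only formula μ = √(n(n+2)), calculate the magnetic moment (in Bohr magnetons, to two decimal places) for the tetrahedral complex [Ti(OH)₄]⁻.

Each OH⁻ contributes -1; 4 × (-1) = -4. With overall charge -1, Ti is in the +3 oxidation state.
Group 4 minus oxidation state +3 gives a d¹ configuration for Ti³⁺.
With tetrahedral geometry the complex is necessarily high-spin.
Configuration: e^1 t2^0 → 1 unpaired electron.
μ(spin-only) = √[1(1+2)] = √3 ≈ 1.73 Bohr magnetons.

1.73 Bohr magnetons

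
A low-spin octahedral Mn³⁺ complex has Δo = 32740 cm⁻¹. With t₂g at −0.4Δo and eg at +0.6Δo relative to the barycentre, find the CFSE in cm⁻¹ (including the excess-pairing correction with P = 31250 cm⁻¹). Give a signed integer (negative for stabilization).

Mn is in group 7, so Mn³⁺ is d⁴ (7 − 3 = 4).
Electron filling gives t₂g⁴ eg⁰.
The orbital stabilization is -1.6Δo = -1.6 × 32740 = -52384 cm⁻¹.
Pairing penalty: 1 pair vs 0 in the high-spin reference → 1 extra × P = 31250 cm⁻¹.
Net CFSE = -52384 + 31250 = -21134 cm⁻¹.

-21134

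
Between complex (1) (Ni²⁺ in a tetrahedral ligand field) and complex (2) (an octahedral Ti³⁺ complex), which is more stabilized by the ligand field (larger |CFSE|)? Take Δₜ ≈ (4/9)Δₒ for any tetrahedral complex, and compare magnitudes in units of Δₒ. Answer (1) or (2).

(1): Ni is in group 10, so Ni²⁺ is d⁸ (10 − 2 = 8); With tetrahedral geometry the complex is necessarily high-spin; e⁴ t₂⁴, CFSE = -0.8Δₜ ≈ -0.36Δₒ.
(2): Ti is in group 4, so Ti³⁺ is d¹ (4 − 3 = 1); t2g^1 e_g^0, CFSE = -0.4Δₒ.
So (2) has the larger |CFSE|.

(2)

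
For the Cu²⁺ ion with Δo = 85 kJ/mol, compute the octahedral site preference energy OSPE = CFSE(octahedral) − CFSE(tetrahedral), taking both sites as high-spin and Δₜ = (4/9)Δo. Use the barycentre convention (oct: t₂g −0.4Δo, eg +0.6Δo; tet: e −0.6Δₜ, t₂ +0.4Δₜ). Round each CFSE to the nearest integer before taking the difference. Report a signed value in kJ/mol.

-36

Cu sits in group 11; removing 2 electrons leaves Cu²⁺ with 11 − 2 = 9 d electrons.
Octahedral high-spin t₂g⁶ eg³: CFSE = -0.6 × 85 = -51 kJ/mol.
In a tetrahedral site the filling is e⁴ t₂⁵: CFSE(tet) = -0.4Δₜ = -0.4 × (4/9)(85) = -15 kJ/mol.
OSPE = CFSE(oct) − CFSE(tet) = -51 − (-15) = -36 kJ/mol.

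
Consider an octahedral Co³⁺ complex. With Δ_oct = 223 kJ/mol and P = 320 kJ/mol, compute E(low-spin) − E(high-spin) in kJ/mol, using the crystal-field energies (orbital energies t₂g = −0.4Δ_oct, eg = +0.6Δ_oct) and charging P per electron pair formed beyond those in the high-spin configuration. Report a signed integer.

194

Co is in group 9, so Co³⁺ is d⁶ (9 − 3 = 6).
High-spin d⁶ fills as t₂g⁴ eg² with CFSE 4(−0.4) + 2(+0.6) = -0.4Δ_oct = -89 kJ/mol.
Low-spin: t₂g⁶ eg⁰, orbital CFSE = -2.4Δ_oct = -535 kJ/mol; plus 2 excess pairs × P = +640 kJ/mol; total 105 kJ/mol.
E(LS) − E(HS) = 105 − (-89) = 194 kJ/mol.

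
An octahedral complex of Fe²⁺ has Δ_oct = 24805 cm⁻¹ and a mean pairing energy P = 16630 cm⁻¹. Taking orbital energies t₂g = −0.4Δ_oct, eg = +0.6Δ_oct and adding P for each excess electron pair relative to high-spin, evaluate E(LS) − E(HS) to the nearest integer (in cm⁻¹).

Fe²⁺: group 8, so d-count = 8 − 2 = 6.
High-spin d⁶ fills as t₂g⁴ eg² with CFSE 4(−0.4) + 2(+0.6) = -0.4Δ_oct = -9922 cm⁻¹.
Low-spin t₂g⁶ eg⁰ gives -2.4Δ_oct = -59532 cm⁻¹, but forming 2 extra pairs costs 2P = 33260 cm⁻¹, so E(LS) = -59532 + 33260 = -26272 cm⁻¹.
The difference is -26272 − (-9922) = -16350 cm⁻¹, so low-spin lies lower.

-16350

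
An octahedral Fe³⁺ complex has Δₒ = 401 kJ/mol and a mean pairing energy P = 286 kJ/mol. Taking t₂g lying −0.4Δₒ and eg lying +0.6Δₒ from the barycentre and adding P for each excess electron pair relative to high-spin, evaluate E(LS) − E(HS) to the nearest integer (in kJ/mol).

-230

Fe³⁺: group 8, so d-count = 8 − 3 = 5.
High-spin: t₂g³ eg², CFSE = 0.0Δₒ = 0 kJ/mol.
Low-spin t₂g⁵ eg⁰ gives -2.0Δₒ = -802 kJ/mol, but forming 2 extra pairs costs 2P = 572 kJ/mol, so E(LS) = -802 + 572 = -230 kJ/mol.
Thus E(LS) − E(HS) = -230 kJ/mol.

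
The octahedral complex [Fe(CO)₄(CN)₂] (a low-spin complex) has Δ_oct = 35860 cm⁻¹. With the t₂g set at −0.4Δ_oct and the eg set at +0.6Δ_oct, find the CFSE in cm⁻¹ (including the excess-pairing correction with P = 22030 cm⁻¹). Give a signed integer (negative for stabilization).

Ligand charges: 4×(+0) from CO and 2×(-1) from CN⁻ sum to -2; with overall charge +0, Fe is +2.
Fe²⁺: group 8, so d-count = 8 − 2 = 6.
The d⁶ electrons fill as t₂g⁶ eg⁰.
CFSE(orbital) = 6×(-0.4Δ_oct) + 0×(0.6Δ_oct) = -2.4Δ_oct; with Δ_oct = 35860 cm⁻¹ that is -86064 cm⁻¹.
Pairing penalty: 3 pairs vs 1 in the high-spin reference → 2 extra × P = 44060 cm⁻¹.
Net CFSE = -86064 + 44060 = -42004 cm⁻¹.

-42004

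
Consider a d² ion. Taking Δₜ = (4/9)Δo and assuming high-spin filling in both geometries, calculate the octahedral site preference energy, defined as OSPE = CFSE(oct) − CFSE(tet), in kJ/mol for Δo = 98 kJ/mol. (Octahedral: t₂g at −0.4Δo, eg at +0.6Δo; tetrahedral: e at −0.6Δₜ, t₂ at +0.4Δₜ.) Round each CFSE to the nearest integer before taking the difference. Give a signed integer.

Octahedral (high-spin): t₂g² eg⁰, CFSE = 2(−0.4) + 0(+0.6) = -0.8Δo = -0.8 × 98 = -78 kJ/mol.
In a tetrahedral site the filling is e² t₂⁰: CFSE(tet) = -1.2Δₜ = -1.2 × (4/9)(98) = -52 kJ/mol.
OSPE = -78 − (-52) = -26 kJ/mol.

-26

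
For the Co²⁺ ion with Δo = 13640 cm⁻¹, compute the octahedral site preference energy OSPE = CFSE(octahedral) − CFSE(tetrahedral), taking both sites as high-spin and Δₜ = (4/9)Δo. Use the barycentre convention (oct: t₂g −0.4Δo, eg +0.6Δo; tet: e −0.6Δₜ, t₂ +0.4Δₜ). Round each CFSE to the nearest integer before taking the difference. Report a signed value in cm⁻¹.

Co²⁺: group 9, so d-count = 9 − 2 = 7.
Octahedral high-spin t₂g⁵ eg²: CFSE = -0.8 × 13640 = -10912 cm⁻¹.
Tetrahedral e⁴ t₂³ gives -1.2Δₜ = -1.2 × (4/9) × 13640 = -7275 cm⁻¹.
OSPE = CFSE(oct) − CFSE(tet) = -10912 − (-7275) = -3637 cm⁻¹.

-3637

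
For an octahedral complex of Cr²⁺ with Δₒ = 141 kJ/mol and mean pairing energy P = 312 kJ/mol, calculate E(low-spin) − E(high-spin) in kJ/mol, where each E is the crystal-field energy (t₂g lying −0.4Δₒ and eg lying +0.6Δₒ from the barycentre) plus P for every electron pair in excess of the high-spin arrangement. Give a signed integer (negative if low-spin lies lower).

171

Group 6 minus oxidation state +2 gives a d⁴ configuration for Cr²⁺.
In the high-spin limit (t₂g³ eg¹) the orbital term is -0.6Δₒ = -85 kJ/mol, with no excess pairing.
Low-spin t₂g⁴ eg⁰ gives -1.6Δₒ = -226 kJ/mol, but forming 1 extra pair costs 1P = 312 kJ/mol, so E(LS) = -226 + 312 = 86 kJ/mol.
The difference is 86 − (-85) = 171 kJ/mol, so high-spin lies lower.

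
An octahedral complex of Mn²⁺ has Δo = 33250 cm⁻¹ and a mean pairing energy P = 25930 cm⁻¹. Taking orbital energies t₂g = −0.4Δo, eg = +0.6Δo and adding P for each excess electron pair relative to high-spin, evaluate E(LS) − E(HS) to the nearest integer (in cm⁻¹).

-14640

Mn sits in group 7; removing 2 electrons leaves Mn²⁺ with 7 − 2 = 5 d electrons.
In the high-spin limit (t₂g³ eg²) the orbital term is 0.0Δo = 0 cm⁻¹, with no excess pairing.
Low-spin t₂g⁵ eg⁰ gives -2.0Δo = -66500 cm⁻¹, but forming 2 extra pairs costs 2P = 51860 cm⁻¹, so E(LS) = -66500 + 51860 = -14640 cm⁻¹.
E(LS) − E(HS) = -14640 − (0) = -14640 cm⁻¹.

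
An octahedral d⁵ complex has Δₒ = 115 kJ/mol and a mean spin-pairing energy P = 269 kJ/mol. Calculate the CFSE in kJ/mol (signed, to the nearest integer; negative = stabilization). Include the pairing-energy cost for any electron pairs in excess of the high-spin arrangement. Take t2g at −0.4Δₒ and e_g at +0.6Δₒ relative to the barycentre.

0

Δₒ < P, so pairing is avoided: the ground state is high-spin.
Configuration: t2g^3 e_g^2.
Orbital CFSE = 0.0Δₒ = 0.0 × 115 = 0 kJ/mol.
High-spin has no excess pairs, so no pairing correction applies.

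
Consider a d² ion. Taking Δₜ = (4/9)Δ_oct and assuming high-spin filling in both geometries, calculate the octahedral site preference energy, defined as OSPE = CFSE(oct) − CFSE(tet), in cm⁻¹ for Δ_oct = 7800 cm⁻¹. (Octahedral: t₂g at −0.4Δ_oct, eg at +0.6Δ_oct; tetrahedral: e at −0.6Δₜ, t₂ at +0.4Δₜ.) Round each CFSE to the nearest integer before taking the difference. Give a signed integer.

-2080

In an octahedral site d² (HS) is t₂g² eg⁰, giving CFSE(oct) = -0.8Δ_oct = -6240 cm⁻¹.
In a tetrahedral site the filling is e² t₂⁰: CFSE(tet) = -1.2Δₜ = -1.2 × (4/9)(7800) = -4160 cm⁻¹.
OSPE = CFSE(oct) − CFSE(tet) = -6240 − (-4160) = -2080 cm⁻¹.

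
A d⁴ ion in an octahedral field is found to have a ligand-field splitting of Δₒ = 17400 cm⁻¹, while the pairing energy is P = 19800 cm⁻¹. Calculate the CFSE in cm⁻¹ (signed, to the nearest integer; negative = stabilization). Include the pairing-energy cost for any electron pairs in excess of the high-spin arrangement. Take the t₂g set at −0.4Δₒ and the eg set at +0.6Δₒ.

Δₒ < P, so pairing is avoided: the ground state is high-spin.
Configuration: t₂g³ eg¹.
Orbital CFSE = -0.6Δₒ = -0.6 × 17400 = -10440 cm⁻¹.
High-spin has no excess pairs, so no pairing correction applies.

-10440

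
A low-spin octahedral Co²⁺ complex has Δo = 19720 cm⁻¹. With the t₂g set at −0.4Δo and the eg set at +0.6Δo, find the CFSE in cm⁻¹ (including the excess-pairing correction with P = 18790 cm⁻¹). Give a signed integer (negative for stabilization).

Co sits in group 9; removing 2 electrons leaves Co²⁺ with 9 − 2 = 7 d electrons.
The d⁷ electrons fill as t₂g⁶ eg¹.
CFSE(orbital) = 6×(-0.4Δo) + 1×(0.6Δo) = -1.8Δo; with Δo = 19720 cm⁻¹ that is -35496 cm⁻¹.
Pairing penalty: 3 pairs vs 2 in the high-spin reference → 1 extra × P = 18790 cm⁻¹.
Overall CFSE = -35496 + 18790 = -16706 cm⁻¹.

-16706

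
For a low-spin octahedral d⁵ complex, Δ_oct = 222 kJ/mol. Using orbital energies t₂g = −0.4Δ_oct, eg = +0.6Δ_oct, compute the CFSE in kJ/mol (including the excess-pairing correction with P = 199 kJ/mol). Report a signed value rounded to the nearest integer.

Electron filling gives t₂g⁵ eg⁰.
Orbital CFSE = 5(-0.4) + 0(0.6) = -2.0Δ_oct = -2.0 × 222 = -444 kJ/mol.
Pairing penalty: 2 pairs vs 0 in the high-spin reference → 2 extra × P = 398 kJ/mol.
Overall CFSE = -444 + 398 = -46 kJ/mol.

-46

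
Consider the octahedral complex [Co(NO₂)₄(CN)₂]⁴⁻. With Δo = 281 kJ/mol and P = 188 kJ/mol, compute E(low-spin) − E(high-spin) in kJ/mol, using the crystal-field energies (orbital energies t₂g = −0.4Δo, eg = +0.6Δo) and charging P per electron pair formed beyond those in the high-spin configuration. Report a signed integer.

Ligand charges: 4×(-1) from NO₂⁻ and 2×(-1) from CN⁻ sum to -6; with overall charge -4, Co is +2.
Co is in group 9, so Co²⁺ is d⁷ (9 − 2 = 7).
In the high-spin limit (t₂g⁵ eg²) the orbital term is -0.8Δo = -225 kJ/mol, with no excess pairing.
For low-spin the configuration is t₂g⁶ eg¹: orbital energy -1.8 × 281 = -506 kJ/mol, and 1 additional pair relative to high-spin adds 188 kJ/mol, giving -318 kJ/mol.
The difference is -318 − (-225) = -93 kJ/mol, so low-spin lies lower.

-93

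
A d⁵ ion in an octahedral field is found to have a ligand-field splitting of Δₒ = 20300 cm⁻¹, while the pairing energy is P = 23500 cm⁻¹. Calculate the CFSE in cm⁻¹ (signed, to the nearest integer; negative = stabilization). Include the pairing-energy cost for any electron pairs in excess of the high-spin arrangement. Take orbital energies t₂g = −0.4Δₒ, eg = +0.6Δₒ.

Δₒ < P, so pairing is avoided: the ground state is high-spin.
Filling d⁵ accordingly: t₂g³ eg².
Orbital CFSE = 0.0Δₒ = 0.0 × 20300 = 0 cm⁻¹.
High-spin has no excess pairs, so no pairing correction applies.

0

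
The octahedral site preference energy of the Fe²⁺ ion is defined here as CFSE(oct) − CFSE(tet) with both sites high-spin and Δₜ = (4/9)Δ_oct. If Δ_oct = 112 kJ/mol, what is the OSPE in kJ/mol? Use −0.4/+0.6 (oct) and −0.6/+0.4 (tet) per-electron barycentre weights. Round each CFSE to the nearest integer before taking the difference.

Fe²⁺: group 8, so d-count = 8 − 2 = 6.
Octahedral high-spin t2g^4 e_g^2: CFSE = -0.4 × 112 = -45 kJ/mol.
Tetrahedral: e^3 t2^3, CFSE = 3(−0.6) + 3(+0.4) = -0.6Δₜ = -0.6 × (4/9) × 112 = -30 kJ/mol.
OSPE = -45 − (-30) = -15 kJ/mol.

-15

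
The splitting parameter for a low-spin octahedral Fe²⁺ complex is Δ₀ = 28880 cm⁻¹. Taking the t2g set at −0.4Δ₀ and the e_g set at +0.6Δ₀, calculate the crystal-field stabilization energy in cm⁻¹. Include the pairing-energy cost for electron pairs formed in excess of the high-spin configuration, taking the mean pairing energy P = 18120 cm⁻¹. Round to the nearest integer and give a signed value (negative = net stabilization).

-33072

Fe is in group 8, so Fe²⁺ is d⁶ (8 − 2 = 6).
Electron filling gives t2g^6 e_g^0.
The orbital stabilization is -2.4Δ₀ = -2.4 × 28880 = -69312 cm⁻¹.
Pairing penalty: 3 pairs vs 1 in the high-spin reference → 2 extra × P = 36240 cm⁻¹.
Net CFSE = -69312 + 36240 = -33072 cm⁻¹.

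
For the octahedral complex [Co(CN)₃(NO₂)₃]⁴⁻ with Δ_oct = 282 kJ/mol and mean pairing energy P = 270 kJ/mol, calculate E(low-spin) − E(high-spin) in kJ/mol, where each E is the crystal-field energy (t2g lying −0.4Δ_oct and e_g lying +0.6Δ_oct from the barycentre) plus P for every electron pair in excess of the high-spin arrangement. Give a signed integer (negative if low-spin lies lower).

-12

Ligand charges: 3×(-1) from CN⁻ and 3×(-1) from NO₂⁻ sum to -6; with overall charge -4, Co is +2.
Group 9 minus oxidation state +2 gives a d⁷ configuration for Co²⁺.
In the high-spin limit (t2g^5 e_g^2) the orbital term is -0.8Δ_oct = -226 kJ/mol, with no excess pairing.
For low-spin the configuration is t2g^6 e_g^1: orbital energy -1.8 × 282 = -508 kJ/mol, and 1 additional pair relative to high-spin adds 270 kJ/mol, giving -238 kJ/mol.
Thus E(LS) − E(HS) = -12 kJ/mol.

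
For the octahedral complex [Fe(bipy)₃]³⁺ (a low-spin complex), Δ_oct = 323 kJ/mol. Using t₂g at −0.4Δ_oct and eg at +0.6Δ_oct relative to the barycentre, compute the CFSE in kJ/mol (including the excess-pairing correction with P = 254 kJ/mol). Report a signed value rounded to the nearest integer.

bipy is neutral, so the +3 overall charge sits on Fe: oxidation state +3.
Fe sits in group 8; removing 3 electrons leaves Fe³⁺ with 8 − 3 = 5 d electrons.
Electron filling gives t₂g⁵ eg⁰.
CFSE(orbital) = 5×(-0.4Δ_oct) + 0×(0.6Δ_oct) = -2.0Δ_oct; with Δ_oct = 323 kJ/mol that is -646 kJ/mol.
Relative to high-spin t₂g³ eg² (0 paired), the low-spin configuration has 2 additional pairs, contributing +2 × 254 = +508 kJ/mol.
Combining: -646 + 508 = -138 kJ/mol.

-138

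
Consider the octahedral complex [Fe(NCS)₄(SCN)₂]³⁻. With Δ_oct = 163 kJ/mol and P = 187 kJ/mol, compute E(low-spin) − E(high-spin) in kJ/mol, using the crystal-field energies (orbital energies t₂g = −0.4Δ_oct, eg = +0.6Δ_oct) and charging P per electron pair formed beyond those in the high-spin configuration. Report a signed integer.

Ligand charges: 4×(-1) from NCS⁻ and 2×(-1) from SCN⁻ sum to -6; with overall charge -3, Fe is +3.
Fe is in group 8, so Fe³⁺ is d⁵ (8 − 3 = 5).
In the high-spin limit (t₂g³ eg²) the orbital term is 0.0Δ_oct = 0 kJ/mol, with no excess pairing.
Low-spin: t₂g⁵ eg⁰, orbital CFSE = -2.0Δ_oct = -326 kJ/mol; plus 2 excess pairs × P = +374 kJ/mol; total 48 kJ/mol.
The difference is 48 − (0) = 48 kJ/mol, so high-spin lies lower.

48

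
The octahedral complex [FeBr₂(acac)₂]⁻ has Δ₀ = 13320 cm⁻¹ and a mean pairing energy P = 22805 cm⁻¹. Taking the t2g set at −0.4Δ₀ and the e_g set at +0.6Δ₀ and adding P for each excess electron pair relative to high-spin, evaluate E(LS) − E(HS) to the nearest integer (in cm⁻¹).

Ligand charges: 2×(-1) from Br⁻ and 2×(-1) from acac⁻ sum to -4; with overall charge -1, Fe is +3.
Fe³⁺: group 8, so d-count = 8 − 3 = 5.
High-spin: t2g^3 e_g^2, CFSE = 0.0Δ₀ = 0 cm⁻¹.
For low-spin the configuration is t2g^5 e_g^0: orbital energy -2.0 × 13320 = -26640 cm⁻¹, and 2 additional pairs relative to high-spin add 45610 cm⁻¹, giving 18970 cm⁻¹.
Thus E(LS) − E(HS) = 18970 cm⁻¹.

18970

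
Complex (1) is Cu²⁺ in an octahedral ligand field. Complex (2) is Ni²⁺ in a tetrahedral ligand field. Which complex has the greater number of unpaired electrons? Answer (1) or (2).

(1): Cu sits in group 11; removing 2 electrons leaves Cu²⁺ with 11 − 2 = 9 d electrons; t₂g⁶ eg³ → 1 unpaired.
(2): Ni²⁺: group 10, so d-count = 10 − 2 = 8; Tetrahedral fields are weak (Δₜ ≈ 4/9 Δₒ), so electrons fill high-spin; e⁴ t₂⁴ → 2 unpaired.
So (2) has more unpaired electrons.

(2)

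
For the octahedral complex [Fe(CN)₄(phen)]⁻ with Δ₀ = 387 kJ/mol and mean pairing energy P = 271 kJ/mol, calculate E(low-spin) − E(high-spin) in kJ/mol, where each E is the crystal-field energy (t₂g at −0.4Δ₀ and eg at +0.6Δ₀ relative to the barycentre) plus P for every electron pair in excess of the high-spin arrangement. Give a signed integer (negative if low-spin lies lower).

-232

Ligand charges: 4×(-1) from CN⁻ and 1×(+0) from phen sum to -4; with overall charge -1, Fe is +3.
Fe³⁺: group 8, so d-count = 8 − 3 = 5.
High-spin: t₂g³ eg², CFSE = 0.0Δ₀ = 0 kJ/mol.
For low-spin the configuration is t₂g⁵ eg⁰: orbital energy -2.0 × 387 = -774 kJ/mol, and 2 additional pairs relative to high-spin add 542 kJ/mol, giving -232 kJ/mol.
The difference is -232 − (0) = -232 kJ/mol, so low-spin lies lower.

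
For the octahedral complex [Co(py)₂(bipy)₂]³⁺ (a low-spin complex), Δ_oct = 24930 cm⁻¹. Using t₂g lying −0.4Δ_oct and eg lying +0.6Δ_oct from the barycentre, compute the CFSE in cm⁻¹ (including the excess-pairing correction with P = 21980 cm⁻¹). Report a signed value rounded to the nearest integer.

Ligand charges: 2×(+0) from py and 2×(+0) from bipy sum to +0; with overall charge +3, Co is +3.
Co³⁺: group 9, so d-count = 9 − 3 = 6.
The d⁶ electrons fill as t₂g⁶ eg⁰.
The orbital stabilization is -2.4Δ_oct = -2.4 × 24930 = -59832 cm⁻¹.
High-spin d⁶ would be t₂g⁴ eg² with 1 pair; low-spin has 3, so 2 excess pairs cost +2P = +43960 cm⁻¹.
Overall CFSE = -59832 + 43960 = -15872 cm⁻¹.

-15872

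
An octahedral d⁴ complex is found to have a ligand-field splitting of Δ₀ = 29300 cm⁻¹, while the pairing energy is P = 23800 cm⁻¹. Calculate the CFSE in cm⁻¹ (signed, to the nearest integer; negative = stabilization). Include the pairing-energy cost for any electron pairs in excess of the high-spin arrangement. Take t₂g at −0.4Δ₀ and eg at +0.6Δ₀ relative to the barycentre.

-23080

Δ₀ > P, so pairing is preferred: the ground state is low-spin.
Filling d⁴ accordingly: t₂g⁴ eg⁰.
Orbital CFSE = -1.6Δ₀ = -1.6 × 29300 = -46880 cm⁻¹.
Excess pairs vs high-spin: 1 − 0 = 1; pairing cost = +23800 cm⁻¹.
Net CFSE = -46880 + 23800 = -23080 cm⁻¹.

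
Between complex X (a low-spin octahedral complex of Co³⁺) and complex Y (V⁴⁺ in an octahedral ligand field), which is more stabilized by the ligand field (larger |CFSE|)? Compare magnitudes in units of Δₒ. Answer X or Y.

X: Group 9 minus oxidation state +3 gives a d⁶ configuration for Co³⁺; t₂g⁶ eg⁰, CFSE = -2.4Δₒ.
Y: V⁴⁺: group 5, so d-count = 5 − 4 = 1; For octahedral d¹ the high- and low-spin configurations coincide; t₂g¹ eg⁰, CFSE = -0.4Δₒ.
So X has the larger |CFSE|.

X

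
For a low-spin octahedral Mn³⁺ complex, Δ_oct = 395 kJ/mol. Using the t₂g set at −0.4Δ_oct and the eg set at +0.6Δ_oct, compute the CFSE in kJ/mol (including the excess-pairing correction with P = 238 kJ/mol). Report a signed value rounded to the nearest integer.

Mn is in group 7, so Mn³⁺ is d⁴ (7 − 3 = 4).
The d⁴ electrons fill as t₂g⁴ eg⁰.
The orbital stabilization is -1.6Δ_oct = -1.6 × 395 = -632 kJ/mol.
Relative to high-spin t₂g³ eg¹ (0 paired), the low-spin configuration has 1 additional pair, contributing +1 × 238 = +238 kJ/mol.
Net CFSE = -632 + 238 = -394 kJ/mol.

-394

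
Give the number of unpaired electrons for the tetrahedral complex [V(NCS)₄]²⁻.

3

Each NCS⁻ contributes -1; 4 × (-1) = -4. With overall charge -2, V is in the +2 oxidation state.
Group 5 minus oxidation state +2 gives a d³ configuration for V²⁺.
Tetrahedral fields are weak (Δₜ ≈ 4/9 Δₒ), so electrons fill high-spin.
Configuration: e^2 t2^1, giving 3 unpaired electrons.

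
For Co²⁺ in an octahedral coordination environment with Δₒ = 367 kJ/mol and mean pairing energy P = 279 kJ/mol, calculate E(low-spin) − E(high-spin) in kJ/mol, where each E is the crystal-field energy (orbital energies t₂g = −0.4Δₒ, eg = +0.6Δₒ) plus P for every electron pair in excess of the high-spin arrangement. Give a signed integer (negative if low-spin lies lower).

-88

Co²⁺: group 9, so d-count = 9 − 2 = 7.
In the high-spin limit (t₂g⁵ eg²) the orbital term is -0.8Δₒ = -294 kJ/mol, with no excess pairing.
Low-spin t₂g⁶ eg¹ gives -1.8Δₒ = -661 kJ/mol, but forming 1 extra pair costs 1P = 279 kJ/mol, so E(LS) = -661 + 279 = -382 kJ/mol.
Thus E(LS) − E(HS) = -88 kJ/mol.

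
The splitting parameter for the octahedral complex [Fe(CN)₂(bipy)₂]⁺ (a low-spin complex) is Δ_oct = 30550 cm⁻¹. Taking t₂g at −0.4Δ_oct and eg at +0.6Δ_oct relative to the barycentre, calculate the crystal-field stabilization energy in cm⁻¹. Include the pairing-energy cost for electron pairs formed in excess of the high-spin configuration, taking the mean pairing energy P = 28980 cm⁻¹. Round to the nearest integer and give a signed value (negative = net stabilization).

Ligand charges: 2×(-1) from CN⁻ and 2×(+0) from bipy sum to -2; with overall charge +1, Fe is +3.
Group 8 minus oxidation state +3 gives a d⁵ configuration for Fe³⁺.
Configuration: t₂g⁵ eg⁰.
Orbital CFSE = 5(-0.4) + 0(0.6) = -2.0Δ_oct = -2.0 × 30550 = -61100 cm⁻¹.
Relative to high-spin t₂g³ eg² (0 paired), the low-spin configuration has 2 additional pairs, contributing +2 × 28980 = +57960 cm⁻¹.
Overall CFSE = -61100 + 57960 = -3140 cm⁻¹.

-3140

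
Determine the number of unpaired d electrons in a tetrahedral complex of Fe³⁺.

Fe³⁺: group 8, so d-count = 8 − 3 = 5.
With tetrahedral geometry the complex is necessarily high-spin.
Configuration: e^2 t2^3, giving 5 unpaired electrons.

5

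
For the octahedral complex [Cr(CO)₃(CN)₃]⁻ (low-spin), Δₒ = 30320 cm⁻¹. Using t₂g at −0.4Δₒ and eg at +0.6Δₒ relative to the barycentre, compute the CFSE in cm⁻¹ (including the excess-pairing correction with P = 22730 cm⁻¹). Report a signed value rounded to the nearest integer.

Ligand charges: 3×(+0) from CO and 3×(-1) from CN⁻ sum to -3; with overall charge -1, Cr is +2.
Cr is in group 6, so Cr²⁺ is d⁴ (6 − 2 = 4).
Electron filling gives t₂g⁴ eg⁰.
CFSE(orbital) = 4×(-0.4Δₒ) + 0×(0.6Δₒ) = -1.6Δₒ; with Δₒ = 30320 cm⁻¹ that is -48512 cm⁻¹.
Relative to high-spin t₂g³ eg¹ (0 paired), the low-spin configuration has 1 additional pair, contributing +1 × 22730 = +22730 cm⁻¹.
Net CFSE = -48512 + 22730 = -25782 cm⁻¹.

-25782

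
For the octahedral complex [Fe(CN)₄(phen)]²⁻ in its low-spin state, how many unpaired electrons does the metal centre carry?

Ligand charges: 4×(-1) from CN⁻ and 1×(+0) from phen sum to -4; with overall charge -2, Fe is +2.
Fe is in group 8, so Fe²⁺ is d⁶ (8 − 2 = 6).
Configuration: t₂g⁶ eg⁰, giving 0 unpaired electrons.

0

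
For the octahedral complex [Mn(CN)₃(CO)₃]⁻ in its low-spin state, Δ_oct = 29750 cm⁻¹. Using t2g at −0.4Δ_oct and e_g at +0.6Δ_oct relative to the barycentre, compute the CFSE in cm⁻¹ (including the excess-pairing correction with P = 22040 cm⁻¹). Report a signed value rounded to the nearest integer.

-15420

Ligand charges: 3×(-1) from CN⁻ and 3×(+0) from CO sum to -3; with overall charge -1, Mn is +2.
Group 7 minus oxidation state +2 gives a d⁵ configuration for Mn²⁺.
Configuration: t2g^5 e_g^0.
CFSE(orbital) = 5×(-0.4Δ_oct) + 0×(0.6Δ_oct) = -2.0Δ_oct; with Δ_oct = 29750 cm⁻¹ that is -59500 cm⁻¹.
High-spin d⁵ would be t2g^3 e_g^2 with 0 pairs; low-spin has 2, so 2 excess pairs cost +2P = +44080 cm⁻¹.
Net CFSE = -59500 + 44080 = -15420 cm⁻¹.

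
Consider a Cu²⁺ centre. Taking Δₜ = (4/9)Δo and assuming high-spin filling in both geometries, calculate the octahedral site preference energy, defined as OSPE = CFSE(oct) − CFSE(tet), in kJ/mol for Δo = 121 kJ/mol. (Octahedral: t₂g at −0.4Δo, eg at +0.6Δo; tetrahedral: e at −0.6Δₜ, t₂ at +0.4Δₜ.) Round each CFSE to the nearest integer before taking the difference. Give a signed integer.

Cu²⁺: group 11, so d-count = 11 − 2 = 9.
In an octahedral site d⁹ (HS) is t₂g⁶ eg³, giving CFSE(oct) = -0.6Δo = -73 kJ/mol.
Tetrahedral e⁴ t₂⁵ gives -0.4Δₜ = -0.4 × (4/9) × 121 = -22 kJ/mol.
Subtracting, OSPE = -73 − (-22) = -51 kJ/mol.

-51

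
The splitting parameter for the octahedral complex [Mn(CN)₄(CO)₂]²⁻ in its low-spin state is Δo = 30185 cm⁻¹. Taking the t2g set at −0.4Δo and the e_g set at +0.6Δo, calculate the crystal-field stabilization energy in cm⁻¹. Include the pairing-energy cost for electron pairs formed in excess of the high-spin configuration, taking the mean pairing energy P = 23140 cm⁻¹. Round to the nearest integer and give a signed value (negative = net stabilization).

Ligand charges: 4×(-1) from CN⁻ and 2×(+0) from CO sum to -4; with overall charge -2, Mn is +2.
Mn sits in group 7; removing 2 electrons leaves Mn²⁺ with 7 − 2 = 5 d electrons.
The d⁵ electrons fill as t2g^5 e_g^0.
The orbital stabilization is -2.0Δo = -2.0 × 30185 = -60370 cm⁻¹.
High-spin d⁵ would be t2g^3 e_g^2 with 0 pairs; low-spin has 2, so 2 excess pairs cost +2P = +46280 cm⁻¹.
Net CFSE = -60370 + 46280 = -14090 cm⁻¹.

-14090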